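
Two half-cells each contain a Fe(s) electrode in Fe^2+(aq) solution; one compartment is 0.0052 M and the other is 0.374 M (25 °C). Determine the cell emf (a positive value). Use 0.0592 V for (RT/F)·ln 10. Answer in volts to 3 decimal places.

For a concentration cell E°cell = 0, since both electrodes use the same couple.
The compartment with the higher Fe^2+(aq) concentration (0.374 M) acts as the cathode; ions are reduced there and produced at the dilute (0.0052 M) anode.
With n = 2, Ecell = −(0.0592/2)·log([dilute]/[conc]) = −(0.0592/2)·log(0.0052/0.374) = +0.055 V.

0.055 V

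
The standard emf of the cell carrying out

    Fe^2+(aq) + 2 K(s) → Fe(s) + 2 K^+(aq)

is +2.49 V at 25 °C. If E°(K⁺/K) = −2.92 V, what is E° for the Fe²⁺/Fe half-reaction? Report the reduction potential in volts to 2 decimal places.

In the reaction as written the Fe²⁺/Fe couple is reduced (cathode) and K⁺/K is oxidized (anode), so E°cell = E°(Fe²⁺/Fe) − E°(K⁺/K).
E°(Fe²⁺/Fe) = E°cell + E°(anode) = +2.49 + (−2.92) = −0.43 V.

−0.43 V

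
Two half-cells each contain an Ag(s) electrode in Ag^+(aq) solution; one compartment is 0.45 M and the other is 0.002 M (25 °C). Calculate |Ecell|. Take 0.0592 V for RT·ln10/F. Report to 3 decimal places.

For a concentration cell E°cell = 0, since both electrodes use the same couple.
The compartment with the higher Ag^+(aq) concentration (0.45 M) acts as the cathode; ions are reduced there and produced at the dilute (0.002 M) anode.
With n = 1, Ecell = −(0.0592/1)·log([dilute]/[conc]) = −(0.0592/1)·log(0.002/0.45) = +0.139 V.

0.139 V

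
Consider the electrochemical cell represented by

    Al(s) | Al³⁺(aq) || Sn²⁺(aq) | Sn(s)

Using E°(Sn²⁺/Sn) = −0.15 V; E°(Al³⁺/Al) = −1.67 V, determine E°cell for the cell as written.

By convention the left-hand electrode in cell notation is the anode (oxidation) and the right-hand electrode is the cathode (reduction).
E°cell = E°(right) − E°(left) = −0.15 − (−1.67) = +1.52 V.

+1.52 V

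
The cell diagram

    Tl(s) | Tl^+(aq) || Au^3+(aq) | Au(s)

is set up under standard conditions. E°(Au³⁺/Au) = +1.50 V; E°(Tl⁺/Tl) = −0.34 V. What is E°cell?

+1.84 V

By convention the left-hand electrode in cell notation is the anode (oxidation) and the right-hand electrode is the cathode (reduction).
E°cell = E°(right) − E°(left) = +1.50 − (−0.34) = +1.84 V.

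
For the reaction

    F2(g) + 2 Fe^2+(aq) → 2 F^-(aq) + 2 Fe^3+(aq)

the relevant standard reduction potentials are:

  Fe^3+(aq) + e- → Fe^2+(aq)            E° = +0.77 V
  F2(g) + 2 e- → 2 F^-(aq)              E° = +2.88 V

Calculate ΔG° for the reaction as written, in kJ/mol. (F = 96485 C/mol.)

−407 kJ/mol

In the reaction as written F2(g) is reduced, so the F₂/F⁻ couple is the cathode and Fe³⁺/Fe²⁺ is the anode.
E°cell = +2.88 − (+0.77) = +2.11 V; balancing electrons gives n = 2.
ΔG° = −nFE°cell = −(2)(96485)(+2.11) J/mol = −407 kJ/mol.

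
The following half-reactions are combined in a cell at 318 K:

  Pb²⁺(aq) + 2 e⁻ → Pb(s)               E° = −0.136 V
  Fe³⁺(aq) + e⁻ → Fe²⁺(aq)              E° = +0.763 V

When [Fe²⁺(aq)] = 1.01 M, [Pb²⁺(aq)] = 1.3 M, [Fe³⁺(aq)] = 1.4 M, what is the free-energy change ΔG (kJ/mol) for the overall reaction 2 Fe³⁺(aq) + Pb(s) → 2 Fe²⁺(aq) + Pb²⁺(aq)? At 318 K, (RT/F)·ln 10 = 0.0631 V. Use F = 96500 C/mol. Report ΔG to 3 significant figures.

The standard cell potential is +0.763 − (−0.136) = +0.899 V, with n = 2 electrons in the balanced equation.
Here Q = ([Fe²⁺(aq)]^2·[Pb²⁺(aq)]) / [Fe³⁺(aq)]^2 = 0.677 (log Q = −0.170), giving E = +0.899 − (0.0631/2)·(−0.170) = +0.9044 V.
Finally ΔG = −nFE = −(2)(96500 C/mol)(+0.9044 V) = −175 kJ/mol.

−175 kJ/mol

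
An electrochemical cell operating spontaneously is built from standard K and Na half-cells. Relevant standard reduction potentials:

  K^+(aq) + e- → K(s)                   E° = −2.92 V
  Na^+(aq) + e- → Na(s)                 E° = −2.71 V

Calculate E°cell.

+0.21 V

Of the two couples in this cell, the one with the more positive reduction potential is reduced at the cathode: here that is Na⁺/Na (−2.71 V); K⁺/K (−2.92 V) is the anode.
E°cell = E°(cathode) − E°(anode) = −2.71 − (−2.92) = +0.21 V.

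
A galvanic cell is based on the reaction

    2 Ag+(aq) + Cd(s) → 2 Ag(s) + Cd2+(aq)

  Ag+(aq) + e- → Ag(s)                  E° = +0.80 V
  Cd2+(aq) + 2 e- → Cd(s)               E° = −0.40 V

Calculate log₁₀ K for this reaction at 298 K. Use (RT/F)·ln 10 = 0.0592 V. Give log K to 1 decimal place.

The Ag⁺/Ag couple is reduced (cathode); E°cell = +0.80 − (−0.40) = +1.20 V with n = 2.
At equilibrium E = 0, so log K = nE°cell / 0.0592 = (2)(+1.20) / 0.0592 = 40.5.

log K = 40.5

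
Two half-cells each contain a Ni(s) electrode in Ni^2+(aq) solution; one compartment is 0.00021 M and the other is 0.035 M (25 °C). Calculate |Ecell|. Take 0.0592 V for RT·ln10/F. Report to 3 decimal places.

0.066 V

For a concentration cell E°cell = 0, since both electrodes use the same couple.
The compartment with the higher Ni^2+(aq) concentration (0.035 M) acts as the cathode; ions are reduced there and produced at the dilute (0.00021 M) anode.
With n = 2, Ecell = −(0.0592/2)·log([dilute]/[conc]) = −(0.0592/2)·log(0.00021/0.035) = +0.066 V.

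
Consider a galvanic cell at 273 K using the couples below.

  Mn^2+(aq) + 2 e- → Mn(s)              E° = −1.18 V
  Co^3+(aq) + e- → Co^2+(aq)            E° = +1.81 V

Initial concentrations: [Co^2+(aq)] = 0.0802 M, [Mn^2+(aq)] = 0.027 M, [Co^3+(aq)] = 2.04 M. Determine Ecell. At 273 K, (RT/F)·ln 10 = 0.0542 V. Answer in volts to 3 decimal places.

+3.109 V

Co³⁺/Co²⁺ is reduced (cathode, E° = +1.81 V) and Mn²⁺/Mn is oxidized (anode).
E°cell = E°cat − E°an = +1.81 − (−1.18) = +2.99 V; n = 2.
For the overall reaction 2 Co^3+(aq) + Mn(s) → 2 Co^2+(aq) + Mn^2+(aq), Q = ([Co^2+(aq)]^2·[Mn^2+(aq)]) / [Co^3+(aq)]^2 = 4.17×10^−5, giving log Q = −4.380.
E = E° − (0.0542/n)·log Q = +2.99 − (0.0542/2)(−4.380) = +3.109 V.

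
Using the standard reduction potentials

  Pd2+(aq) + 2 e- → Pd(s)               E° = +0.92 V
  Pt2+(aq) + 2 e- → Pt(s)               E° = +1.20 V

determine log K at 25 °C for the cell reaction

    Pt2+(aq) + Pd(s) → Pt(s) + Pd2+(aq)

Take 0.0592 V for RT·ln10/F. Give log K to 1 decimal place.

The Pt²⁺/Pt couple is reduced (cathode); E°cell = +1.20 − (+0.92) = +0.28 V with n = 2.
At equilibrium E = 0, so log K = nE°cell / 0.0592 = (2)(+0.28) / 0.0592 = 9.5.

log K = 9.5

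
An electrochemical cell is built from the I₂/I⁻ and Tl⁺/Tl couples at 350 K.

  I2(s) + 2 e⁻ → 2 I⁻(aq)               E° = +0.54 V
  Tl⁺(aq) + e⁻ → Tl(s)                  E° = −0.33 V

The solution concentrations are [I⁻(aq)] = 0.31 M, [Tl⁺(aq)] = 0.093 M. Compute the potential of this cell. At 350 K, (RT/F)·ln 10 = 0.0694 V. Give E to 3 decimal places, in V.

+0.977 V

Since E°(I₂/I⁻) > E°(Tl⁺/Tl), I₂/I⁻ serves as the cathode.
The standard potential is +0.54 − (−0.33) = +0.87 V and the balanced reaction transfers n = 2 electrons.
Balancing gives I2(s) + 2 Tl(s) → 2 I⁻(aq) + 2 Tl⁺(aq); hence Q = [I⁻(aq)]^2·[Tl⁺(aq)]^2 = 0.000831 (log Q = −3.080).
By the Nernst equation, E = +0.87 − (0.0694/2)·(−3.080) = +0.977 V.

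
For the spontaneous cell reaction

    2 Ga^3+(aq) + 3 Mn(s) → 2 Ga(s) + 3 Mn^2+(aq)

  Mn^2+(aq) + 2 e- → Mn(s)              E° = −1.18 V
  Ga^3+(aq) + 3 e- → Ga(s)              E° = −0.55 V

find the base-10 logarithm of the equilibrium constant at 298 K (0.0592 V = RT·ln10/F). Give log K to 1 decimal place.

The Ga³⁺/Ga couple is reduced (cathode); E°cell = −0.55 − (−1.18) = +0.63 V with n = 6.
At equilibrium E = 0, so log K = nE°cell / 0.0592 = (6)(+0.63) / 0.0592 = 63.9.

log K = 63.9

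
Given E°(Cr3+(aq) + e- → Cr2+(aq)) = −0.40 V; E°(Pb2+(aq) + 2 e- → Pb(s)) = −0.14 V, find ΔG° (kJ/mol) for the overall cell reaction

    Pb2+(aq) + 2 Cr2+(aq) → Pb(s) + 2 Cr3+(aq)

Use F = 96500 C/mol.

In the reaction as written Pb2+(aq) is reduced, so the Pb²⁺/Pb couple is the cathode and Cr³⁺/Cr²⁺ is the anode.
E°cell = −0.14 − (−0.40) = +0.26 V; balancing electrons gives n = 2.
ΔG° = −nFE°cell = −(2)(96500)(+0.26) J/mol = −50.2 kJ/mol.

−50.2 kJ/mol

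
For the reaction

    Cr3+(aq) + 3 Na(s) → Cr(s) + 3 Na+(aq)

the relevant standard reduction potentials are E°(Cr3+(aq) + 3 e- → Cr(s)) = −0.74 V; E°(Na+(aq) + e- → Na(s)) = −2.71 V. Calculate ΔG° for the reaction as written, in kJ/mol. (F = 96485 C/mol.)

−570 kJ/mol

In the reaction as written Cr3+(aq) is reduced, so the Cr³⁺/Cr couple is the cathode and Na⁺/Na is the anode.
E°cell = −0.74 − (−2.71) = +1.97 V; balancing electrons gives n = 3.
ΔG° = −nFE°cell = −(3)(96485)(+1.97) J/mol = −570 kJ/mol.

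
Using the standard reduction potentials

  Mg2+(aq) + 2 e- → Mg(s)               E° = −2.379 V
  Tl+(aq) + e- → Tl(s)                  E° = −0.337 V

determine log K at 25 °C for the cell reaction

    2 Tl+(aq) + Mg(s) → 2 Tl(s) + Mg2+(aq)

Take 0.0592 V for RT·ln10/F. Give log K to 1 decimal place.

log K = 69.0

The Tl⁺/Tl couple is reduced (cathode); E°cell = −0.337 − (−2.379) = +2.042 V with n = 2.
At equilibrium E = 0, so log K = nE°cell / 0.0592 = (2)(+2.042) / 0.0592 = 69.0.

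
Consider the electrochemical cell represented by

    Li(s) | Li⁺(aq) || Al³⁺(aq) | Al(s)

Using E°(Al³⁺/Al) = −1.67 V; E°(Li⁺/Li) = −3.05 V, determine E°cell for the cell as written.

+1.38 V

By convention the left-hand electrode in cell notation is the anode (oxidation) and the right-hand electrode is the cathode (reduction).
E°cell = E°(right) − E°(left) = −1.67 − (−3.05) = +1.38 V.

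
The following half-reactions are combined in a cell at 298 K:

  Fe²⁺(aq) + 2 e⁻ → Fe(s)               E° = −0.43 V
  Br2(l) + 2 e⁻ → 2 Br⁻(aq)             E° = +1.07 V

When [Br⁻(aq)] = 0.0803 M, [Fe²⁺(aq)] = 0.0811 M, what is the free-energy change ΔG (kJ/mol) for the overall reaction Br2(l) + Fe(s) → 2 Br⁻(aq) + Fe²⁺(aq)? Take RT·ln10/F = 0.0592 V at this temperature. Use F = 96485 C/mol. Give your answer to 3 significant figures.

−308 kJ/mol

With Br₂/Br⁻ reduced at the cathode, E°cell = +1.07 − (−0.43) = +1.50 V and n = 2.
Q = [Br⁻(aq)]^2·[Fe²⁺(aq)] = 0.000523, so log Q = −3.282 and E = +1.50 − (0.0592/2)(−3.282) = +1.5971 V.
Then ΔG = −nFE = −2 × 96485 × +1.5971 J/mol = −308 kJ/mol.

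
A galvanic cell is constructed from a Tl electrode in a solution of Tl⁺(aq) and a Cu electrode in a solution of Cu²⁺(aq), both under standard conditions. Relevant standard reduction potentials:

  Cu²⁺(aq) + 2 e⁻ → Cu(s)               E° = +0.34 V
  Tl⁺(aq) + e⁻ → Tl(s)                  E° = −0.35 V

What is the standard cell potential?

+0.69 V

The Cu²⁺/Cu couple has the higher E°, so Cu ion is reduced (cathode) and Tl is oxidized (anode).
E°cell = E°(cathode) − E°(anode) = +0.34 − (−0.35) = +0.69 V.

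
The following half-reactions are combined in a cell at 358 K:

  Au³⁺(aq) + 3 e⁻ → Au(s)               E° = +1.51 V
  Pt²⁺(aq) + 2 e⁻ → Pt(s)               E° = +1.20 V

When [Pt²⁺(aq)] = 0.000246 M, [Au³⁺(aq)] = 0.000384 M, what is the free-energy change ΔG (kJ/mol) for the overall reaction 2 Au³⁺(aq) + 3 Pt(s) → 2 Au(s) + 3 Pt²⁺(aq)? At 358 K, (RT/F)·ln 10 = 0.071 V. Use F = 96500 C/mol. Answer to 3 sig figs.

E°cell = +1.51 − (+1.20) = +0.31 V; the balanced reaction transfers n = 6 electrons.
Q = [Pt²⁺(aq)]^3 / [Au³⁺(aq)]^2 = 0.000101, so log Q = −3.996 and E = +0.31 − (0.071/6)(−3.996) = +0.3573 V.
Finally ΔG = −nFE = −(6)(96500 C/mol)(+0.3573 V) = −207 kJ/mol.

−207 kJ/mol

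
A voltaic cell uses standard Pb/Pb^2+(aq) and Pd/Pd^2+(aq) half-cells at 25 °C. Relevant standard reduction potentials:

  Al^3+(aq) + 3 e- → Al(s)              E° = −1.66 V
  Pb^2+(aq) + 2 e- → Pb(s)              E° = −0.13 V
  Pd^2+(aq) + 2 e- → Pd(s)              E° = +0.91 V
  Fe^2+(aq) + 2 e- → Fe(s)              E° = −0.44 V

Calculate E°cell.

The Pd²⁺/Pd couple has the higher E°, so Pd ion is reduced (cathode) and Pb is oxidized (anode).
E°cell = E°(cathode) − E°(anode) = +0.91 − (−0.13) = +1.04 V.

+1.04 V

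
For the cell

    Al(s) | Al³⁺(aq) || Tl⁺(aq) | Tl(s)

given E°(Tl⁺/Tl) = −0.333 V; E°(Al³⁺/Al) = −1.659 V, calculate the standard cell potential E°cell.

By convention the left-hand electrode in cell notation is the anode (oxidation) and the right-hand electrode is the cathode (reduction).
E°cell = E°(right) − E°(left) = −0.333 − (−1.659) = +1.326 V.

+1.326 V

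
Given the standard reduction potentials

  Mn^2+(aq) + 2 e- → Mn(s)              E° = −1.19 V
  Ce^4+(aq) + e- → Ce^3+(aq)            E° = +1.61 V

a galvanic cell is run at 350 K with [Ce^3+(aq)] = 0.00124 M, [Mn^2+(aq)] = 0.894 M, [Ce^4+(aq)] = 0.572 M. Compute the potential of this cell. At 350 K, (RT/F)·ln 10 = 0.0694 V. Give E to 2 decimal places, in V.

+2.99 V

Ce⁴⁺/Ce³⁺ is reduced (cathode, E° = +1.61 V) and Mn²⁺/Mn is oxidized (anode).
E°cell = +1.61 − (−1.19) = +2.80 V, with n = 2 electrons transferred.
For the overall reaction 2 Ce^4+(aq) + Mn(s) → 2 Ce^3+(aq) + Mn^2+(aq), Q = ([Ce^3+(aq)]^2·[Mn^2+(aq)]) / [Ce^4+(aq)]^2 = 4.2×10^−6, giving log Q = −5.377.
By the Nernst equation, E = +2.80 − (0.0694/2)·(−5.377) = +2.99 V.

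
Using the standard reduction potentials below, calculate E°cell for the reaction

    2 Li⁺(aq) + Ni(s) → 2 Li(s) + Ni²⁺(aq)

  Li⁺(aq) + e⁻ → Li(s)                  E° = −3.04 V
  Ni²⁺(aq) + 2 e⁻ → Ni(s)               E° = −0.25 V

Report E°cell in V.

−2.79 V

In the reaction as written, Li⁺(aq) is reduced (cathode) and Ni²⁺(aq) is produced by oxidation at the anode.
E°cell = E°(cathode) − E°(anode) = −3.04 − (−0.25) = −2.79 V.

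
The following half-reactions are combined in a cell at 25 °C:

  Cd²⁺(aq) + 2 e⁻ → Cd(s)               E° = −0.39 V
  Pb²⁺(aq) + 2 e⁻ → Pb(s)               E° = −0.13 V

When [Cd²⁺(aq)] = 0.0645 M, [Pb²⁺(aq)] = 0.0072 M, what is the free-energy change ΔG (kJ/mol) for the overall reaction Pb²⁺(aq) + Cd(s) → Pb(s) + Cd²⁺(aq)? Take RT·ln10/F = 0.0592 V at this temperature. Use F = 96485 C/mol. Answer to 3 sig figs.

−44.7 kJ/mol

The standard cell potential is −0.13 − (−0.39) = +0.26 V, with n = 2 electrons in the balanced equation.
Here Q = [Cd²⁺(aq)] / [Pb²⁺(aq)] = 8.96 (log Q = 0.952), giving E = +0.26 − (0.0592/2)·(0.952) = +0.2318 V.
ΔG = −nFE = −(2)(96485)(+0.2318) J/mol = −44.7 kJ/mol.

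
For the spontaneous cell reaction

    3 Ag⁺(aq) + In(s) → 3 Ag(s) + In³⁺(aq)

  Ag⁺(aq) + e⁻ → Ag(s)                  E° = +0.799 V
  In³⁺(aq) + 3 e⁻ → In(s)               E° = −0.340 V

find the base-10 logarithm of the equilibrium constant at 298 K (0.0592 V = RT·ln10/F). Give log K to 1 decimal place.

log K = 57.7

The Ag⁺/Ag couple is reduced (cathode); E°cell = +0.799 − (−0.340) = +1.139 V with n = 3.
At equilibrium E = 0, so log K = nE°cell / 0.0592 = (3)(+1.139) / 0.0592 = 57.7.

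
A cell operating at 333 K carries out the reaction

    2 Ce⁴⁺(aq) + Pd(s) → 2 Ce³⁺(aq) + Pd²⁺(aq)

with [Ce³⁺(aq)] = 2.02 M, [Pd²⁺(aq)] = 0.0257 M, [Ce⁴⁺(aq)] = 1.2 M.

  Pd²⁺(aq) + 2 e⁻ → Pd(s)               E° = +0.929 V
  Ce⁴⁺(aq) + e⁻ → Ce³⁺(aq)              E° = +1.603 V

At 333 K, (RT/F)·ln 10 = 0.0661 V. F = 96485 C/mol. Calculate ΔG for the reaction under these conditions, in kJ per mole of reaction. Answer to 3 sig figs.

E°cell = +1.603 − (+0.929) = +0.674 V; the balanced reaction transfers n = 2 electrons.
Here Q = ([Ce³⁺(aq)]^2·[Pd²⁺(aq)]) / [Ce⁴⁺(aq)]^2 = 0.0728 (log Q = −1.138), giving E = +0.674 − (0.0661/2)·(−1.138) = +0.7116 V.
Finally ΔG = −nFE = −(2)(96485 C/mol)(+0.7116 V) = −137 kJ/mol.

−137 kJ/mol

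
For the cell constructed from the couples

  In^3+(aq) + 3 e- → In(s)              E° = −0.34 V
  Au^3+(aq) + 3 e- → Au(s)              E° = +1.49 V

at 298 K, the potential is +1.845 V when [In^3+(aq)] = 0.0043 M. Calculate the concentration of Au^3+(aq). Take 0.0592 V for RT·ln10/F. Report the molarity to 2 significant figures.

0.025 M

The Au³⁺/Au couple has the larger reduction potential, so it is the cathode: E°cell = +1.49 − (−0.34) = +1.83 V and n = 3.
Rearranging E = E° − (0.0592/n)·log Q gives log Q = 3(+1.83 − (+1.845))/0.0592 = −0.760.
For Au^3+(aq) + In(s) → Au(s) + In^3+(aq), the reaction quotient is Q = [In^3+(aq)] / [Au^3+(aq)].
Substituting the known concentrations and solving, log [Au^3+(aq)] = −1.607 and [Au^3+(aq)] = 0.025 M.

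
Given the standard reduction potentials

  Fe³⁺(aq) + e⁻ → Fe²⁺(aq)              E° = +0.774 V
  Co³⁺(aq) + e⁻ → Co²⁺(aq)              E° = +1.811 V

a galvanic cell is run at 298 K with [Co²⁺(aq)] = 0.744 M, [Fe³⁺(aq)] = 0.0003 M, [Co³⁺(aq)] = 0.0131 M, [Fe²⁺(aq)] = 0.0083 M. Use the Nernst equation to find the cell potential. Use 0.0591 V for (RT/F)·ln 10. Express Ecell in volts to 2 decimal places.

Co³⁺/Co²⁺ is reduced (cathode, E° = +1.811 V) and Fe³⁺/Fe²⁺ is oxidized (anode).
E°cell = +1.811 − (+0.774) = +1.037 V, with n = 1 electron transferred.
The balanced reaction is Co³⁺(aq) + Fe²⁺(aq) → Co²⁺(aq) + Fe³⁺(aq), so Q = ([Co²⁺(aq)]·[Fe³⁺(aq)]) / ([Co³⁺(aq)]·[Fe²⁺(aq)]) = 2.05 and log Q = 0.312.
E = E° − (0.0591/n)·log Q = +1.037 − (0.0591/1)(0.312) = +1.02 V.

+1.02 V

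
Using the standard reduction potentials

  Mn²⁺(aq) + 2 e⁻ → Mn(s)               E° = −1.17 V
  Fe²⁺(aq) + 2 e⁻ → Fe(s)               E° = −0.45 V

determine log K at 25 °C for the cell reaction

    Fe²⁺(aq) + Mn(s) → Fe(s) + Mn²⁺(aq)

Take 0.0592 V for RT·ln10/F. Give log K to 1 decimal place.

log K = 24.3

The Fe²⁺/Fe couple is reduced (cathode); E°cell = −0.45 − (−1.17) = +0.72 V with n = 2.
At equilibrium E = 0, so log K = nE°cell / 0.0592 = (2)(+0.72) / 0.0592 = 24.3.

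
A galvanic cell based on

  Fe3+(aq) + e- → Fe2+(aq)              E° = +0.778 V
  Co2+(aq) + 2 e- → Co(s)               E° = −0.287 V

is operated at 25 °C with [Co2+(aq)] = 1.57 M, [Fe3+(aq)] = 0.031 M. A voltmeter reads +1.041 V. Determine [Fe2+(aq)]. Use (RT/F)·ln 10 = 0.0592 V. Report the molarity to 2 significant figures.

With Fe³⁺/Fe²⁺ at the cathode and Co²⁺/Co at the anode, E°cell = +0.778 − (−0.287) = +1.065 V (n = 2).
From the Nernst equation, log Q = n(E° − E)/0.0592 = 2·(+1.065 − (+1.041))/0.0592 = 0.811.
For 2 Fe3+(aq) + Co(s) → 2 Fe2+(aq) + Co2+(aq), the reaction quotient is Q = ([Fe2+(aq)]^2·[Co2+(aq)]) / [Fe3+(aq)]^2.
Substituting the known concentrations and solving, log [Fe2+(aq)] = −1.201 and [Fe2+(aq)] = 0.063 M.

0.063 M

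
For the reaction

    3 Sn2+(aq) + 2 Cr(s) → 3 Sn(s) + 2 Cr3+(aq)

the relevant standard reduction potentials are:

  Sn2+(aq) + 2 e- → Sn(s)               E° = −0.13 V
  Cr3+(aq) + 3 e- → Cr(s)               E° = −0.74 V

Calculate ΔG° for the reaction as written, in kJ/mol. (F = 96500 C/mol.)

−353 kJ/mol

In the reaction as written Sn2+(aq) is reduced, so the Sn²⁺/Sn couple is the cathode and Cr³⁺/Cr is the anode.
E°cell = −0.13 − (−0.74) = +0.61 V; balancing electrons gives n = 6.
ΔG° = −nFE°cell = −(6)(96500)(+0.61) J/mol = −353 kJ/mol.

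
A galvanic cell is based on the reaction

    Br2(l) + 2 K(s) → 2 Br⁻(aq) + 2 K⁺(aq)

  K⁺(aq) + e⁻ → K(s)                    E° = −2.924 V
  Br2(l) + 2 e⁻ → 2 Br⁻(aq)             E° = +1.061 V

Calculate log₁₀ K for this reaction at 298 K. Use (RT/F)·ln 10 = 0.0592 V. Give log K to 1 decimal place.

log K = 134.6

The Br₂/Br⁻ couple is reduced (cathode); E°cell = +1.061 − (−2.924) = +3.985 V with n = 2.
At equilibrium E = 0, so log K = nE°cell / 0.0592 = (2)(+3.985) / 0.0592 = 134.6.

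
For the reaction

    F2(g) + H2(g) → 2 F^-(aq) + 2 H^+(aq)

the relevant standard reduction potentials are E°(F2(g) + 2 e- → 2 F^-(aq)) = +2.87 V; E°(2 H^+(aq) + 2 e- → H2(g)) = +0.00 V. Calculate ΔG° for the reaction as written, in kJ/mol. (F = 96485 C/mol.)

−554 kJ/mol

In the reaction as written F2(g) is reduced, so the F₂/F⁻ couple is the cathode and 2H⁺/H₂ is the anode.
E°cell = +2.87 − (+0.00) = +2.87 V; balancing electrons gives n = 2.
ΔG° = −nFE°cell = −(2)(96485)(+2.87) J/mol = −554 kJ/mol.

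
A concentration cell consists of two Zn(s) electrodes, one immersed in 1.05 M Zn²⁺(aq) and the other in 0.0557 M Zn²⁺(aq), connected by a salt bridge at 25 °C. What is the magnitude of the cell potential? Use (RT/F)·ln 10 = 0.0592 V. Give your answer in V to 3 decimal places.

For a concentration cell E°cell = 0, since both electrodes use the same couple.
The compartment with the higher Zn²⁺(aq) concentration (1.05 M) acts as the cathode; ions are reduced there and produced at the dilute (0.0557 M) anode.
With n = 2, Ecell = −(0.0592/2)·log([dilute]/[conc]) = −(0.0592/2)·log(0.0557/1.05) = +0.038 V.

0.038 V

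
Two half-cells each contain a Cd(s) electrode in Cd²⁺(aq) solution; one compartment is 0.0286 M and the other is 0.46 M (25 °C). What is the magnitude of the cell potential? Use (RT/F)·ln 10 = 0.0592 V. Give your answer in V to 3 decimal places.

For a concentration cell E°cell = 0, since both electrodes use the same couple.
The compartment with the higher Cd²⁺(aq) concentration (0.46 M) acts as the cathode; ions are reduced there and produced at the dilute (0.0286 M) anode.
With n = 2, Ecell = −(0.0592/2)·log([dilute]/[conc]) = −(0.0592/2)·log(0.0286/0.46) = +0.036 V.

0.036 V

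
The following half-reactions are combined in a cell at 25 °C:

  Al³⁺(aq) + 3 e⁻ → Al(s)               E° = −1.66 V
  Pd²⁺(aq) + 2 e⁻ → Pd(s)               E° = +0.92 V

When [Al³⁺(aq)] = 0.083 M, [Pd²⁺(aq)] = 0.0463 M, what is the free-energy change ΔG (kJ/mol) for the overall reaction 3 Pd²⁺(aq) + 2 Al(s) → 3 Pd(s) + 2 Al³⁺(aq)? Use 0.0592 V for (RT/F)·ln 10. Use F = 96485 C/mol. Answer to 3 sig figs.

−1480 kJ/mol

E°cell = +0.92 − (−1.66) = +2.58 V; the balanced reaction transfers n = 6 electrons.
The reaction quotient is [Al³⁺(aq)]^2 / [Pd²⁺(aq)]^3 = 69.4; by Nernst, E = +2.58 − (0.0592/6)(1.841) = +2.5618 V.
Then ΔG = −nFE = −6 × 96485 × +2.5618 J/mol = −1480 kJ/mol.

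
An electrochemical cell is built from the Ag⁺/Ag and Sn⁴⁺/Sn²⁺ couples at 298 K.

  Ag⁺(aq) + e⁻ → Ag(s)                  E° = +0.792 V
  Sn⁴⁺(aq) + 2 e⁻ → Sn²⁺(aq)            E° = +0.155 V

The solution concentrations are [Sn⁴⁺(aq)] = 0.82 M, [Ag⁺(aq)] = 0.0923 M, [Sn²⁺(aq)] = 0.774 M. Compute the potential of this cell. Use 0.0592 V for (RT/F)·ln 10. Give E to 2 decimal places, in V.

+0.57 V

Since E°(Ag⁺/Ag) > E°(Sn⁴⁺/Sn²⁺), Ag⁺/Ag serves as the cathode.
E°cell = +0.792 − (+0.155) = +0.637 V, with n = 2 electrons transferred.
Balancing gives 2 Ag⁺(aq) + Sn²⁺(aq) → 2 Ag(s) + Sn⁴⁺(aq); hence Q = [Sn⁴⁺(aq)] / ([Ag⁺(aq)]^2·[Sn²⁺(aq)]) = 124 (log Q = 2.095).
Applying E = E° − (RT ln10/nF)·log Q gives +0.637 − (0.0592/2)(2.095) = +0.57 V.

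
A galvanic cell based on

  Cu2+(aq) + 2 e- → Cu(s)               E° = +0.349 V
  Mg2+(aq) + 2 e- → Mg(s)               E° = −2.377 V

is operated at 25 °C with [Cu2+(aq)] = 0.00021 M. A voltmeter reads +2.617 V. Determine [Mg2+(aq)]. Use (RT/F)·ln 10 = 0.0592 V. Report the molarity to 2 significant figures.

Cu²⁺/Cu is the cathode (higher E°); E°cell = +0.349 − (−2.377) = +2.726 V with n = 2.
Rearranging E = E° − (0.0592/n)·log Q gives log Q = 2(+2.726 − (+2.617))/0.0592 = 3.682.
For Cu2+(aq) + Mg(s) → Cu(s) + Mg2+(aq), the reaction quotient is Q = [Mg2+(aq)] / [Cu2+(aq)].
Substituting the known concentrations and solving, log [Mg2+(aq)] = 0.004 and [Mg2+(aq)] = 1.0 M.

1.0 M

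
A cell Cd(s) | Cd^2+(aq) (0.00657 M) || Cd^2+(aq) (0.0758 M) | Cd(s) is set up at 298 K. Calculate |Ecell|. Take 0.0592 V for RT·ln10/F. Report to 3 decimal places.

0.031 V

For a concentration cell E°cell = 0, since both electrodes use the same couple.
The compartment with the higher Cd^2+(aq) concentration (0.0758 M) acts as the cathode; ions are reduced there and produced at the dilute (0.00657 M) anode.
With n = 2, Ecell = −(0.0592/2)·log([dilute]/[conc]) = −(0.0592/2)·log(0.00657/0.0758) = +0.031 V.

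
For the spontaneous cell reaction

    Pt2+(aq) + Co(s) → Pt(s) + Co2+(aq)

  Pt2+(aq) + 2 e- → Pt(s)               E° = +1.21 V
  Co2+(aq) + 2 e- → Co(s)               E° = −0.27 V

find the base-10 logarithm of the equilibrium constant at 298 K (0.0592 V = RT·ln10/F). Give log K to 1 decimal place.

The Pt²⁺/Pt couple is reduced (cathode); E°cell = +1.21 − (−0.27) = +1.48 V with n = 2.
At equilibrium E = 0, so log K = nE°cell / 0.0592 = (2)(+1.48) / 0.0592 = 50.0.

log K = 50.0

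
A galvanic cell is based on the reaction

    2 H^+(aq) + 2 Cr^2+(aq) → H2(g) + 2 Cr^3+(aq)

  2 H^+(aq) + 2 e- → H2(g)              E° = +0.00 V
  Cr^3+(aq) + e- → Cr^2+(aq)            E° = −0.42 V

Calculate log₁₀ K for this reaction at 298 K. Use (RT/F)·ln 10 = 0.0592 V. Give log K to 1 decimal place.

log K = 14.2

The 2H⁺/H₂ couple is reduced (cathode); E°cell = +0.00 − (−0.42) = +0.42 V with n = 2.
At equilibrium E = 0, so log K = nE°cell / 0.0592 = (2)(+0.42) / 0.0592 = 14.2.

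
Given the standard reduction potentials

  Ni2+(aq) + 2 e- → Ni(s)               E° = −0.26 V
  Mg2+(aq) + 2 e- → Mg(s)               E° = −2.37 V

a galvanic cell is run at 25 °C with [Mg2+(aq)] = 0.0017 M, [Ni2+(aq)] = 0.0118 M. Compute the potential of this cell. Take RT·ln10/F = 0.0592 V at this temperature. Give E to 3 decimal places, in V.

+2.135 V

Since E°(Ni²⁺/Ni) > E°(Mg²⁺/Mg), Ni²⁺/Ni serves as the cathode.
E°cell = −0.26 − (−2.37) = +2.11 V, with n = 2 electrons transferred.
Balancing gives Ni2+(aq) + Mg(s) → Ni(s) + Mg2+(aq); hence Q = [Mg2+(aq)] / [Ni2+(aq)] = 0.144 (log Q = −0.841).
E = E° − (0.0592/n)·log Q = +2.11 − (0.0592/2)(−0.841) = +2.135 V.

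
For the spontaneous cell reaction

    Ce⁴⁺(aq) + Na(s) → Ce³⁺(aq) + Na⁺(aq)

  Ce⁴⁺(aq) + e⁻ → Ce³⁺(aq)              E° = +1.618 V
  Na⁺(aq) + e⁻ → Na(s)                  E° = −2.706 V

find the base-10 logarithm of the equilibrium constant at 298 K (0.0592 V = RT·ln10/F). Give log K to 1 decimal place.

log K = 73.0

The Ce⁴⁺/Ce³⁺ couple is reduced (cathode); E°cell = +1.618 − (−2.706) = +4.324 V with n = 1.
At equilibrium E = 0, so log K = nE°cell / 0.0592 = (1)(+4.324) / 0.0592 = 73.0.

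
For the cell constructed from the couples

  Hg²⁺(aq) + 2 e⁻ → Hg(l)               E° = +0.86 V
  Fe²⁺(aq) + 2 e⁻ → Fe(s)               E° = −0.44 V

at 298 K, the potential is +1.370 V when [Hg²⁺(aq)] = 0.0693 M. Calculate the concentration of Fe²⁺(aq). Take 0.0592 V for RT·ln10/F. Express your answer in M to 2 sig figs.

With Hg²⁺/Hg at the cathode and Fe²⁺/Fe at the anode, E°cell = +0.86 − (−0.44) = +1.30 V (n = 2).
Rearranging E = E° − (0.0592/n)·log Q gives log Q = 2(+1.30 − (+1.370))/0.0592 = −2.365.
Balancing electrons gives Hg²⁺(aq) + Fe(s) → Hg(l) + Fe²⁺(aq); thus Q = [Fe²⁺(aq)] / [Hg²⁺(aq)].
Substituting the known concentrations and solving, log [Fe²⁺(aq)] = −3.524 and [Fe²⁺(aq)] = 0.00030 M.

0.00030 M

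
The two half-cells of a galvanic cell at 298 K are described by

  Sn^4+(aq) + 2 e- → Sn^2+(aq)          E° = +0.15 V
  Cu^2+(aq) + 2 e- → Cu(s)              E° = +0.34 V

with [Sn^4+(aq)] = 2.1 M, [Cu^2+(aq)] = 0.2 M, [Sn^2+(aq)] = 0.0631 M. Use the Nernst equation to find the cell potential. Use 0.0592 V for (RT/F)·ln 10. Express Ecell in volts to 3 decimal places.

The Cu²⁺/Cu couple has the more positive E°, so it is the cathode; Sn⁴⁺/Sn²⁺ is the anode.
E°cell = E°cat − E°an = +0.34 − (+0.15) = +0.19 V; n = 2.
Balancing gives Cu^2+(aq) + Sn^2+(aq) → Cu(s) + Sn^4+(aq); hence Q = [Sn^4+(aq)] / ([Cu^2+(aq)]·[Sn^2+(aq)]) = 166 (log Q = 2.221).
By the Nernst equation, E = +0.19 − (0.0592/2)·(2.221) = +0.124 V.

+0.124 V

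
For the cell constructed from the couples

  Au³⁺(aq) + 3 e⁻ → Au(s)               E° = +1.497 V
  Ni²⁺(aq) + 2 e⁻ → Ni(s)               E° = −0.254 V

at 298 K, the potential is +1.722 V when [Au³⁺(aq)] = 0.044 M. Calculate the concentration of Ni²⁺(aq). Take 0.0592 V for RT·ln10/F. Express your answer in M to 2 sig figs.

1.2 M

With Au³⁺/Au at the cathode and Ni²⁺/Ni at the anode, E°cell = +1.497 − (−0.254) = +1.751 V (n = 6).
Rearranging E = E° − (0.0592/n)·log Q gives log Q = 6(+1.751 − (+1.722))/0.0592 = 2.939.
Balancing electrons gives 2 Au³⁺(aq) + 3 Ni(s) → 2 Au(s) + 3 Ni²⁺(aq); thus Q = [Ni²⁺(aq)]^3 / [Au³⁺(aq)]^2.
Solving for the unknown gives log [Ni²⁺(aq)] = 0.075, so [Ni²⁺(aq)] ≈ 1.2 M.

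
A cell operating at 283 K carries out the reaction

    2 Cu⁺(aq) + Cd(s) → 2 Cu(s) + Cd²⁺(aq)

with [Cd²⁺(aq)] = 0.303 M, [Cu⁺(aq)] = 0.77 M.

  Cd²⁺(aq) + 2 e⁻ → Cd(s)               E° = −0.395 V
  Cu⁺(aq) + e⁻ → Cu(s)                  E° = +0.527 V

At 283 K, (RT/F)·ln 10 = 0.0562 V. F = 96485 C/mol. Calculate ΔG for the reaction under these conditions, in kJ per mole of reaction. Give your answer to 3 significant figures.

−180 kJ/mol

The standard cell potential is +0.527 − (−0.395) = +0.922 V, with n = 2 electrons in the balanced equation.
Q = [Cd²⁺(aq)] / [Cu⁺(aq)]^2 = 0.511, so log Q = −0.292 and E = +0.922 − (0.0562/2)(−0.292) = +0.9302 V.
ΔG = −nFE = −(2)(96485)(+0.9302) J/mol = −180 kJ/mol.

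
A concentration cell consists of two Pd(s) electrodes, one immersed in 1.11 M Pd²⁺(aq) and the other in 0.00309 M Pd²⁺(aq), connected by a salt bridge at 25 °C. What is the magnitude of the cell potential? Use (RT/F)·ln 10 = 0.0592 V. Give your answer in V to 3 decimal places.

0.076 V

For a concentration cell E°cell = 0, since both electrodes use the same couple.
The compartment with the higher Pd²⁺(aq) concentration (1.11 M) acts as the cathode; ions are reduced there and produced at the dilute (0.00309 M) anode.
With n = 2, Ecell = −(0.0592/2)·log([dilute]/[conc]) = −(0.0592/2)·log(0.00309/1.11) = +0.076 V.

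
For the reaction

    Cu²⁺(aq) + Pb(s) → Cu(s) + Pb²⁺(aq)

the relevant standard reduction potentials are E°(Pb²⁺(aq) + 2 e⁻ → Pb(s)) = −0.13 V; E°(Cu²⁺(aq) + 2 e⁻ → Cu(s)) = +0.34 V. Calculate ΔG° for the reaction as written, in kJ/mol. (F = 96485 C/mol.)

In the reaction as written Cu²⁺(aq) is reduced, so the Cu²⁺/Cu couple is the cathode and Pb²⁺/Pb is the anode.
E°cell = +0.34 − (−0.13) = +0.47 V; balancing electrons gives n = 2.
ΔG° = −nFE°cell = −(2)(96485)(+0.47) J/mol = −90.7 kJ/mol.

−90.7 kJ/mol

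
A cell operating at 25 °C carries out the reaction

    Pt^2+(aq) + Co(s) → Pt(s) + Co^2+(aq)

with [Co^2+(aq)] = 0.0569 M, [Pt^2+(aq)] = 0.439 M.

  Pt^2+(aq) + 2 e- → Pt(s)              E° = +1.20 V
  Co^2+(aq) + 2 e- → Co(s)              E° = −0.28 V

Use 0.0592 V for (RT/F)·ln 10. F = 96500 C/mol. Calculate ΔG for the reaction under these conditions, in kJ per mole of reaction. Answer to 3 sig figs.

With Pt²⁺/Pt reduced at the cathode, E°cell = +1.20 − (−0.28) = +1.48 V and n = 2.
Q = [Co^2+(aq)] / [Pt^2+(aq)] = 0.13, so log Q = −0.887 and E = +1.48 − (0.0592/2)(−0.887) = +1.5063 V.
Finally ΔG = −nFE = −(2)(96500 C/mol)(+1.5063 V) = −291 kJ/mol.

−291 kJ/mol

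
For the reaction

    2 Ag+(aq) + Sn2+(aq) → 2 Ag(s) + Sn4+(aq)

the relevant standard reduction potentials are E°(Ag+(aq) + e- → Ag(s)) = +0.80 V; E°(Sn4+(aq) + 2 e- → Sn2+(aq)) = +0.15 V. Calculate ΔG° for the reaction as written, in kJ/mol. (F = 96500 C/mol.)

In the reaction as written Ag+(aq) is reduced, so the Ag⁺/Ag couple is the cathode and Sn⁴⁺/Sn²⁺ is the anode.
E°cell = +0.80 − (+0.15) = +0.65 V; balancing electrons gives n = 2.
ΔG° = −nFE°cell = −(2)(96500)(+0.65) J/mol = −125 kJ/mol.

−125 kJ/mol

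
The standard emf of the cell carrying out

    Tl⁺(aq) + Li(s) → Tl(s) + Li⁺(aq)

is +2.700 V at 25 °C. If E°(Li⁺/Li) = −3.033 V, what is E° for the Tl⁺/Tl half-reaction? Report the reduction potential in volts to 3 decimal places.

−0.333 V

In the reaction as written the Tl⁺/Tl couple is reduced (cathode) and Li⁺/Li is oxidized (anode), so E°cell = E°(Tl⁺/Tl) − E°(Li⁺/Li).
E°(Tl⁺/Tl) = E°cell + E°(anode) = +2.700 + (−3.033) = −0.333 V.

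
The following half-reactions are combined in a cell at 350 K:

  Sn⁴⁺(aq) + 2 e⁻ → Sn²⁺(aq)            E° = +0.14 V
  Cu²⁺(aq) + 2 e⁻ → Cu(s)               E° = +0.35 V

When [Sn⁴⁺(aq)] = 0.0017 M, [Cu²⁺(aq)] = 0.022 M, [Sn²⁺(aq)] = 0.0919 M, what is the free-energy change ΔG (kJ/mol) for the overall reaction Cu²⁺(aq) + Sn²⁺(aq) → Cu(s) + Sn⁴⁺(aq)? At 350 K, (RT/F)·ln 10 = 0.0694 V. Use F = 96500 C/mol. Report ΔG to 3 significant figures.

The standard cell potential is +0.35 − (+0.14) = +0.21 V, with n = 2 electrons in the balanced equation.
The reaction quotient is [Sn⁴⁺(aq)] / ([Cu²⁺(aq)]·[Sn²⁺(aq)]) = 0.841; by Nernst, E = +0.21 − (0.0694/2)(−0.075) = +0.2126 V.
ΔG = −nFE = −(2)(96500)(+0.2126) J/mol = −41.0 kJ/mol.

−41.0 kJ/mol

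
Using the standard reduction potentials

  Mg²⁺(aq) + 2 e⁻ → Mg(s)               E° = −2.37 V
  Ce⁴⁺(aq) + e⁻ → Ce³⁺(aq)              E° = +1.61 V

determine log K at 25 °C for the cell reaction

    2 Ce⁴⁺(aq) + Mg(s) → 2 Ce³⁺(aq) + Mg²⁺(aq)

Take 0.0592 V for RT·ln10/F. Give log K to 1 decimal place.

log K = 134.5

The Ce⁴⁺/Ce³⁺ couple is reduced (cathode); E°cell = +1.61 − (−2.37) = +3.98 V with n = 2.
At equilibrium E = 0, so log K = nE°cell / 0.0592 = (2)(+3.98) / 0.0592 = 134.5.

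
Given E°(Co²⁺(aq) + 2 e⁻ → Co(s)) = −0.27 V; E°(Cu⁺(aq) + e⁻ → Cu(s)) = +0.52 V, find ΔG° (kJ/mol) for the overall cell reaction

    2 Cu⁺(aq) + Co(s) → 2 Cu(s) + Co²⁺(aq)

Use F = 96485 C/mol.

−152 kJ/mol

In the reaction as written Cu⁺(aq) is reduced, so the Cu⁺/Cu couple is the cathode and Co²⁺/Co is the anode.
E°cell = +0.52 − (−0.27) = +0.79 V; balancing electrons gives n = 2.
ΔG° = −nFE°cell = −(2)(96485)(+0.79) J/mol = −152 kJ/mol.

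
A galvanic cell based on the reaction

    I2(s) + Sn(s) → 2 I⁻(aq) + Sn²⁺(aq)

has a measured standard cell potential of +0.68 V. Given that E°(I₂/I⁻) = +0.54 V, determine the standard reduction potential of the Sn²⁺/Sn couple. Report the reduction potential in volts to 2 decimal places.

−0.14 V

In the reaction as written the I₂/I⁻ couple is reduced (cathode) and Sn²⁺/Sn is oxidized (anode), so E°cell = E°(I₂/I⁻) − E°(Sn²⁺/Sn).
E°(Sn²⁺/Sn) = E°(cathode) − E°cell = +0.54 − (+0.68) = −0.14 V.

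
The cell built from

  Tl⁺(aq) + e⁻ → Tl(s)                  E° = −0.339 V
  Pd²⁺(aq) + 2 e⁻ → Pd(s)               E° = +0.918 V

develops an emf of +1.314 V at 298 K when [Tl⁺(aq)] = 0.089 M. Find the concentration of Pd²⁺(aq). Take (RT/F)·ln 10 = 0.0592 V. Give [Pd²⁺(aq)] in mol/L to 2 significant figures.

With Pd²⁺/Pd at the cathode and Tl⁺/Tl at the anode, E°cell = +0.918 − (−0.339) = +1.257 V (n = 2).
From the Nernst equation, log Q = n(E° − E)/0.0592 = 2·(+1.257 − (+1.314))/0.0592 = −1.926.
The balanced reaction is Pd²⁺(aq) + 2 Tl(s) → Pd(s) + 2 Tl⁺(aq), so Q = [Tl⁺(aq)]^2 / [Pd²⁺(aq)].
Substituting the known concentrations and solving, log [Pd²⁺(aq)] = −0.175 and [Pd²⁺(aq)] = 0.67 M.

0.67 M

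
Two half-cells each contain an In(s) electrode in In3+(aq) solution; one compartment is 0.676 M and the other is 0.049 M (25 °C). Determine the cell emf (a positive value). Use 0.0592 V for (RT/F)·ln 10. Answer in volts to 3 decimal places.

For a concentration cell E°cell = 0, since both electrodes use the same couple.
The compartment with the higher In3+(aq) concentration (0.676 M) acts as the cathode; ions are reduced there and produced at the dilute (0.049 M) anode.
With n = 3, Ecell = −(0.0592/3)·log([dilute]/[conc]) = −(0.0592/3)·log(0.049/0.676) = +0.022 V.

0.022 V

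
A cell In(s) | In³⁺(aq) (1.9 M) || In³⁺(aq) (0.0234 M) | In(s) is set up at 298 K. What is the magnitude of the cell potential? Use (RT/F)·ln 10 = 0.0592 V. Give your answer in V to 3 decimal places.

0.038 V

For a concentration cell E°cell = 0, since both electrodes use the same couple.
The compartment with the higher In³⁺(aq) concentration (1.9 M) acts as the cathode; ions are reduced there and produced at the dilute (0.0234 M) anode.
With n = 3, Ecell = −(0.0592/3)·log([dilute]/[conc]) = −(0.0592/3)·log(0.0234/1.9) = +0.038 V.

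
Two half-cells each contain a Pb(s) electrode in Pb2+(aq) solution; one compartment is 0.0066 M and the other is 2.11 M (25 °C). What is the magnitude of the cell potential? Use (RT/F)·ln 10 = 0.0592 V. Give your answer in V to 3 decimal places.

0.074 V

For a concentration cell E°cell = 0, since both electrodes use the same couple.
The compartment with the higher Pb2+(aq) concentration (2.11 M) acts as the cathode; ions are reduced there and produced at the dilute (0.0066 M) anode.
With n = 2, Ecell = −(0.0592/2)·log([dilute]/[conc]) = −(0.0592/2)·log(0.0066/2.11) = +0.074 V.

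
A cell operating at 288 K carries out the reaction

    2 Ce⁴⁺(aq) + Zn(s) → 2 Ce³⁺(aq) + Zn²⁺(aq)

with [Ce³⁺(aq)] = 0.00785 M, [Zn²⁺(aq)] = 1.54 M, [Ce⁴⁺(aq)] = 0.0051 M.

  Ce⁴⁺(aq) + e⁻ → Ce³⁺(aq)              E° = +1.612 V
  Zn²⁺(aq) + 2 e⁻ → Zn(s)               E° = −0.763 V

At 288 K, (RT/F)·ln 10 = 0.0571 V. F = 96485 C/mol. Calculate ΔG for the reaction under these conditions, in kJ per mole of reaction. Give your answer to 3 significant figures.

E°cell = +1.612 − (−0.763) = +2.375 V; the balanced reaction transfers n = 2 electrons.
Q = ([Ce³⁺(aq)]^2·[Zn²⁺(aq)]) / [Ce⁴⁺(aq)]^2 = 3.65, so log Q = 0.562 and E = +2.375 − (0.0571/2)(0.562) = +2.3590 V.
ΔG = −nFE = −(2)(96485)(+2.3590) J/mol = −455 kJ/mol.

−455 kJ/mol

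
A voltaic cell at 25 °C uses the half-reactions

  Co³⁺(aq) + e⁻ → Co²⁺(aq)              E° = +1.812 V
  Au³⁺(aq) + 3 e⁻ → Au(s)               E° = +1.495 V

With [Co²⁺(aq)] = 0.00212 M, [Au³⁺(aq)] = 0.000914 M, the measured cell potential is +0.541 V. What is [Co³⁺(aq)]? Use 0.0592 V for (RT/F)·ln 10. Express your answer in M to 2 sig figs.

1.3 M

The Co³⁺/Co²⁺ couple has the larger reduction potential, so it is the cathode: E°cell = +1.812 − (+1.495) = +0.317 V and n = 3.
From the Nernst equation, log Q = n(E° − E)/0.0592 = 3·(+0.317 − (+0.541))/0.0592 = −11.351.
For 3 Co³⁺(aq) + Au(s) → 3 Co²⁺(aq) + Au³⁺(aq), the reaction quotient is Q = ([Co²⁺(aq)]^3·[Au³⁺(aq)]) / [Co³⁺(aq)]^3.
Solving for the unknown gives log [Co³⁺(aq)] = 0.097, so [Co³⁺(aq)] ≈ 1.3 M.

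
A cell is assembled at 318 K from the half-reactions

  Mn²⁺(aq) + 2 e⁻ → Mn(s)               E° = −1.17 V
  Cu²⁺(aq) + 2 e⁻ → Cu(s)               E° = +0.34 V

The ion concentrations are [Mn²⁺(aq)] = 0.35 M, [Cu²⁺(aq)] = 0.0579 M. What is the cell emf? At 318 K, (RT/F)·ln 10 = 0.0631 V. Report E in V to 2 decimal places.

+1.49 V

Cu²⁺/Cu is reduced (cathode, E° = +0.34 V) and Mn²⁺/Mn is oxidized (anode).
E°cell = E°cat − E°an = +0.34 − (−1.17) = +1.51 V; n = 2.
The balanced reaction is Cu²⁺(aq) + Mn(s) → Cu(s) + Mn²⁺(aq), so Q = [Mn²⁺(aq)] / [Cu²⁺(aq)] = 6.04 and log Q = 0.781.
Applying E = E° − (RT ln10/nF)·log Q gives +1.51 − (0.0631/2)(0.781) = +1.49 V.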